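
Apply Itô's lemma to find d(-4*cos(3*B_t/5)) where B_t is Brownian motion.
d(-4*cos(3*B_t/5)) = (18*cos(3*B_t/5)/25) dt + (12*sin(3*B_t/5)/5) dB_t

Itô's formula for f(B_t) gives d f(B_t) = f'(B_t) dB_t + (1/2) f''(B_t) dt. Compute derivatives of f(x) = -4*cos(3*x/5):
  f'(x)  = 12*sin(3*x/5)/5
  f''(x) = 36*cos(3*x/5)/25
Substitute x = B_t and multiply the f'' term by 1/2:
  drift     = (1/2) * (36*cos(3*x/5)/25) evaluated at B_t = 18*cos(3*B_t/5)/25
  diffusion = (12*sin(3*x/5)/5) evaluated at B_t = 12*sin(3*B_t/5)/5
Therefore d(-4*cos(3*B_t/5)) = (18*cos(3*B_t/5)/25) dt + (12*sin(3*B_t/5)/5) dB_t.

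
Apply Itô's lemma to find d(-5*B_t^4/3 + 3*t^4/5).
d(-5*B_t^4/3 + 3*t^4/5) = (-10*B_t^2 + 12*t^3/5) dt + (-20*B_t^3/3) dB_t

Itô's formula for f(t, x): d f(t, B_t) = (f_t + (1/2) f_xx) dt + f_x dB_t. Compute partials of f(t, x) = 3*t^4/5 - 5*x^4/3:
  f_t(t,x)  = 12*t^3/5
  f_x(t,x)  = -20*x^3/3
  f_xx(t,x) = -20*x^2
Assemble drift = f_t + (1/2) f_xx = 12*t^3/5 - 10*x^2 and diffusion = f_x = -20*x^3/3. Substituting x = B_t:
  d(-5*B_t^4/3 + 3*t^4/5) = (-10*B_t^2 + 12*t^3/5) dt + (-20*B_t^3/3) dB_t.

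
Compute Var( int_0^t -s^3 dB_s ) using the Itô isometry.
Var = t^7/7

The Itô integral of a deterministic integrand f(s) has mean 0 because each increment f(s) * (B_{s+ds} - B_s) has mean 0. By the Itô isometry:
  Var( int_0^t f(s) dB_s ) = E[ (int_0^t f(s) dB_s)^2 ] = int_0^t f(s)^2 ds.
Here f(s) = -s^3, so f(s)^2 = s^6. Integrate:
  int_0^t (s^6) ds = t^7/7.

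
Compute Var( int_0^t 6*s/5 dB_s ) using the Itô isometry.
Var = 12*t^3/25

The Itô integral of a deterministic integrand f(s) has mean 0 because each increment f(s) * (B_{s+ds} - B_s) has mean 0. By the Itô isometry:
  Var( int_0^t f(s) dB_s ) = E[ (int_0^t f(s) dB_s)^2 ] = int_0^t f(s)^2 ds.
Here f(s) = 6*s/5, so f(s)^2 = 36*s^2/25. Integrate:
  int_0^t (36*s^2/25) ds = 12*t^3/25.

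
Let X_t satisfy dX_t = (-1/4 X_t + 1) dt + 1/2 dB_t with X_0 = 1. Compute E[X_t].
E[X_t] = 4 - 3*exp(-t/4)

Taking expectations and using E[dB_t] = 0, the mean m(t) = E[X_t] satisfies the ODE m'(t) = a m(t) + b with m(0) = x_0. With a = -1/4, b = 1, x_0 = 1, the solution is
  m(t) = x_0 * exp(a t) + (b/a) * (exp(a t) - 1)
       = 1 * exp((-1/4) t) + (1/(-1/4)) * (exp((-1/4) t) - 1)
       = 4 - 3*exp(-t/4).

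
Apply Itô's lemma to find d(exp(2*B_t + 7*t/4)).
d(exp(2*B_t + 7*t/4)) = (15*exp(2*B_t + 7*t/4)/4) dt + (2*exp(2*B_t + 7*t/4)) dB_t

Itô's formula for f(t, x): d f(t, B_t) = (f_t + (1/2) f_xx) dt + f_x dB_t. Compute partials of f(t, x) = exp(7*t/4 + 2*x):
  f_t(t,x)  = 7*exp(7*t/4 + 2*x)/4
  f_x(t,x)  = 2*exp(7*t/4 + 2*x)
  f_xx(t,x) = 4*exp(7*t/4 + 2*x)
Assemble drift = f_t + (1/2) f_xx = 15*exp(7*t/4 + 2*x)/4 and diffusion = f_x = 2*exp(7*t/4 + 2*x). Substituting x = B_t:
  d(exp(2*B_t + 7*t/4)) = (15*exp(2*B_t + 7*t/4)/4) dt + (2*exp(2*B_t + 7*t/4)) dB_t.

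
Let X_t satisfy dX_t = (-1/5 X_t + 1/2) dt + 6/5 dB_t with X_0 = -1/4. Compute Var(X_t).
Var(X_t) = 18/5 - 18*exp(-2*t/5)/5

The variance V(t) = Var(X_t) satisfies V'(t) = 2 a V(t) + c^2 with V(0) = 0 (drift coefficient is linear in X, diffusion is constant). With a = -1/5, c = 6/5, the solution is
  V(t) = (c^2 / (2 a)) * (exp(2 a t) - 1)
       = ((6/5)^2 / (2*(-1/5))) * (exp((-2/5) t) - 1)
       = 18/5 - 18*exp(-2*t/5)/5.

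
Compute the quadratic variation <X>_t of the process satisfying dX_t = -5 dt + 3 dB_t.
<X>_t = 9*t

For an Itô process dX_t = a(t) dt + b(t) dB_t, the quadratic variation is <X>_t = int_0^t b(s)^2 ds (the drift term does not contribute). Here b(s) = 3, so
  b(s)^2 = 9.
Integrating from 0 to t:
  <X>_t = int_0^t (9) ds = 9*t.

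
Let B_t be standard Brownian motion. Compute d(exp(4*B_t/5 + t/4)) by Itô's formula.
d(exp(4*B_t/5 + t/4)) = (57*exp(4*B_t/5 + t/4)/100) dt + (4*exp(4*B_t/5 + t/4)/5) dB_t

Itô's formula for f(t, x): d f(t, B_t) = (f_t + (1/2) f_xx) dt + f_x dB_t. Compute partials of f(t, x) = exp(t/4 + 4*x/5):
  f_t(t,x)  = exp(t/4 + 4*x/5)/4
  f_x(t,x)  = 4*exp(t/4 + 4*x/5)/5
  f_xx(t,x) = 16*exp(t/4 + 4*x/5)/25
Assemble drift = f_t + (1/2) f_xx = 57*exp(t/4 + 4*x/5)/100 and diffusion = f_x = 4*exp(t/4 + 4*x/5)/5. Substituting x = B_t:
  d(exp(4*B_t/5 + t/4)) = (57*exp(4*B_t/5 + t/4)/100) dt + (4*exp(4*B_t/5 + t/4)/5) dB_t.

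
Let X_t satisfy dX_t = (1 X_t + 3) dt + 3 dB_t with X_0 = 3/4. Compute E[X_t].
E[X_t] = 15*exp(t)/4 - 3

Taking expectations and using E[dB_t] = 0, the mean m(t) = E[X_t] satisfies the ODE m'(t) = a m(t) + b with m(0) = x_0. With a = 1, b = 3, x_0 = 3/4, the solution is
  m(t) = x_0 * exp(a t) + (b/a) * (exp(a t) - 1)
       = (3/4) * exp(1 t) + (3/1) * (exp(1 t) - 1)
       = 15*exp(t)/4 - 3.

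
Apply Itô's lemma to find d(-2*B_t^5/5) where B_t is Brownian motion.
d(-2*B_t^5/5) = (-4*B_t^3) dt + (-2*B_t^4) dB_t

Itô's formula for f(B_t) gives d f(B_t) = f'(B_t) dB_t + (1/2) f''(B_t) dt. Compute derivatives of f(x) = -2*x^5/5:
  f'(x)  = -2*x^4
  f''(x) = -8*x^3
Substitute x = B_t and multiply the f'' term by 1/2:
  drift     = (1/2) * (-8*x^3) evaluated at B_t = -4*B_t^3
  diffusion = (-2*x^4) evaluated at B_t = -2*B_t^4
Therefore d(-2*B_t^5/5) = (-4*B_t^3) dt + (-2*B_t^4) dB_t.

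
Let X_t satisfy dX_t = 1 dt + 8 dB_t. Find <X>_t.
<X>_t = 64*t

For an Itô process dX_t = a(t) dt + b(t) dB_t, the quadratic variation is <X>_t = int_0^t b(s)^2 ds (the drift term does not contribute). Here b(s) = 8, so
  b(s)^2 = 64.
Integrating from 0 to t:
  <X>_t = int_0^t (64) ds = 64*t.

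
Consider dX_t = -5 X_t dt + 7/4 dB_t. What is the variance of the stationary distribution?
lim Var(X_t) = 49/160

The OU SDE dX = -theta X dt + sigma dB admits the integrating factor exp(theta t): d(exp(theta t) X_t) = sigma exp(theta t) dB_t. Integrating from 0 to t gives X_t = x_0 * exp(-theta t) + sigma * int_0^t exp(-theta (t-s)) dB_s for any initial x_0. The Itô integral has variance (by the Itô isometry) sigma^2 * int_0^t exp(-2 theta (t - s)) ds = sigma^2 * (1 - exp(-2 theta t)) / (2 theta), independent of x_0.
With theta = 5, sigma = 7/4:
  Var(X_t) = (7/4)^2 * (1 - exp(-2*5 t)) / (2 * 5) = 49/160 - 49*exp(-10*t)/160.
As t -> infinity, exp(-2*5 t) -> 0, so the stationary variance is sigma^2 / (2 theta) = 49/160.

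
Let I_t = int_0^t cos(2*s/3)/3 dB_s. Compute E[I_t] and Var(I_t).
E[I_t] = 0; Var(I_t) = t/18 + sin(4*t/3)/24

The Itô integral of a deterministic integrand f(s) has mean 0 because each increment f(s) * (B_{s+ds} - B_s) has mean 0. By the Itô isometry:
  Var( int_0^t f(s) dB_s ) = E[ (int_0^t f(s) dB_s)^2 ] = int_0^t f(s)^2 ds.
Here f(s) = cos(2*s/3)/3, so f(s)^2 = cos(2*s/3)^2/9. Integrate:
  int_0^t (cos(2*s/3)^2/9) ds = t/18 + sin(4*t/3)/24.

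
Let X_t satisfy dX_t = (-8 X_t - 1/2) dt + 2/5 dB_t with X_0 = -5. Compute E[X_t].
E[X_t] = -1/16 - 79*exp(-8*t)/16

Taking expectations and using E[dB_t] = 0, the mean m(t) = E[X_t] satisfies the ODE m'(t) = a m(t) + b with m(0) = x_0. With a = -8, b = -1/2, x_0 = -5, the solution is
  m(t) = x_0 * exp(a t) + (b/a) * (exp(a t) - 1)
       = (-5) * exp((-8) t) + ((-1/2)/(-8)) * (exp((-8) t) - 1)
       = -1/16 - 79*exp(-8*t)/16.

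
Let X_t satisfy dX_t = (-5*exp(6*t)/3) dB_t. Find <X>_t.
<X>_t = 25*exp(12*t)/108 - 25/108

For an Itô process dX_t = a(t) dt + b(t) dB_t, the quadratic variation is <X>_t = int_0^t b(s)^2 ds (the drift term does not contribute). Here b(s) = -5*exp(6*s)/3, so
  b(s)^2 = 25*exp(12*s)/9.
Integrating from 0 to t:
  <X>_t = int_0^t (25*exp(12*s)/9) ds = 25*exp(12*t)/108 - 25/108.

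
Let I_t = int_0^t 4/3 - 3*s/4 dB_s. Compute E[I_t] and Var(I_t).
E[I_t] = 0; Var(I_t) = t*(27*t^2 - 144*t + 256)/144

The Itô integral of a deterministic integrand f(s) has mean 0 because each increment f(s) * (B_{s+ds} - B_s) has mean 0. By the Itô isometry:
  Var( int_0^t f(s) dB_s ) = E[ (int_0^t f(s) dB_s)^2 ] = int_0^t f(s)^2 ds.
Here f(s) = 4/3 - 3*s/4, so f(s)^2 = (9*s - 16)^2/144. Integrate:
  int_0^t ((9*s - 16)^2/144) ds = t*(27*t^2 - 144*t + 256)/144.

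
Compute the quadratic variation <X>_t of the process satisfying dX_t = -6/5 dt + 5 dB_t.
<X>_t = 25*t

For an Itô process dX_t = a(t) dt + b(t) dB_t, the quadratic variation is <X>_t = int_0^t b(s)^2 ds (the drift term does not contribute). Here b(s) = 5, so
  b(s)^2 = 25.
Integrating from 0 to t:
  <X>_t = int_0^t (25) ds = 25*t.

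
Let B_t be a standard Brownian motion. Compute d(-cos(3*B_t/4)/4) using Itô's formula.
d(-cos(3*B_t/4)/4) = (9*cos(3*B_t/4)/128) dt + (3*sin(3*B_t/4)/16) dB_t

Itô's formula for f(B_t) gives d f(B_t) = f'(B_t) dB_t + (1/2) f''(B_t) dt. Compute derivatives of f(x) = -cos(3*x/4)/4:
  f'(x)  = 3*sin(3*x/4)/16
  f''(x) = 9*cos(3*x/4)/64
Substitute x = B_t and multiply the f'' term by 1/2:
  drift     = (1/2) * (9*cos(3*x/4)/64) evaluated at B_t = 9*cos(3*B_t/4)/128
  diffusion = (3*sin(3*x/4)/16) evaluated at B_t = 3*sin(3*B_t/4)/16
Therefore d(-cos(3*B_t/4)/4) = (9*cos(3*B_t/4)/128) dt + (3*sin(3*B_t/4)/16) dB_t.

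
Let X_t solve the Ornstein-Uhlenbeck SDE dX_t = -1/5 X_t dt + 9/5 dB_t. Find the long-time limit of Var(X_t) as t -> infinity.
lim Var(X_t) = 81/10

The OU SDE dX = -theta X dt + sigma dB admits the integrating factor exp(theta t): d(exp(theta t) X_t) = sigma exp(theta t) dB_t. Integrating from 0 to t gives X_t = x_0 * exp(-theta t) + sigma * int_0^t exp(-theta (t-s)) dB_s for any initial x_0. The Itô integral has variance (by the Itô isometry) sigma^2 * int_0^t exp(-2 theta (t - s)) ds = sigma^2 * (1 - exp(-2 theta t)) / (2 theta), independent of x_0.
With theta = 1/5, sigma = 9/5:
  Var(X_t) = (9/5)^2 * (1 - exp(-2*1/5 t)) / (2 * 1/5) = 81/10 - 81*exp(-2*t/5)/10.
As t -> infinity, exp(-2*1/5 t) -> 0, so the stationary variance is sigma^2 / (2 theta) = 81/10.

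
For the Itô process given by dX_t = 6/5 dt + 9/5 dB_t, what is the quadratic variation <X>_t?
<X>_t = 81*t/25

For an Itô process dX_t = a(t) dt + b(t) dB_t, the quadratic variation is <X>_t = int_0^t b(s)^2 ds (the drift term does not contribute). Here b(s) = 9/5, so
  b(s)^2 = 81/25.
Integrating from 0 to t:
  <X>_t = int_0^t (81/25) ds = 81*t/25.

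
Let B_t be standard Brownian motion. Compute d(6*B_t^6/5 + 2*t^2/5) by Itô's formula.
d(6*B_t^6/5 + 2*t^2/5) = (18*B_t^4 + 4*t/5) dt + (36*B_t^5/5) dB_t

Itô's formula for f(t, x): d f(t, B_t) = (f_t + (1/2) f_xx) dt + f_x dB_t. Compute partials of f(t, x) = 2*t^2/5 + 6*x^6/5:
  f_t(t,x)  = 4*t/5
  f_x(t,x)  = 36*x^5/5
  f_xx(t,x) = 36*x^4
Assemble drift = f_t + (1/2) f_xx = 4*t/5 + 18*x^4 and diffusion = f_x = 36*x^5/5. Substituting x = B_t:
  d(6*B_t^6/5 + 2*t^2/5) = (18*B_t^4 + 4*t/5) dt + (36*B_t^5/5) dB_t.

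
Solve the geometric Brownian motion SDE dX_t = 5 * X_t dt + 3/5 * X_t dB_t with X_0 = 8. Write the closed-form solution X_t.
X_t = 8 * exp((241/50) * t + (3/5) * B_t)

For GBM dX = mu X dt + sigma X dB with X_0 = x_0, apply Itô to Y = log X: dY = (mu - sigma^2/2) dt + sigma dB, so Y_t = log(x_0) + (mu - sigma^2/2) t + sigma B_t and hence X_t = x_0 * exp((mu - sigma^2/2) t + sigma B_t).
With mu = 5, sigma = 3/5, x_0 = 8, this gives:
  X_t = 8 * exp((241/50) * t + (3/5) * B_t).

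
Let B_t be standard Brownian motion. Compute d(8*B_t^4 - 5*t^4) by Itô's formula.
d(8*B_t^4 - 5*t^4) = (48*B_t^2 - 20*t^3) dt + (32*B_t^3) dB_t

Itô's formula for f(t, x): d f(t, B_t) = (f_t + (1/2) f_xx) dt + f_x dB_t. Compute partials of f(t, x) = -5*t^4 + 8*x^4:
  f_t(t,x)  = -20*t^3
  f_x(t,x)  = 32*x^3
  f_xx(t,x) = 96*x^2
Assemble drift = f_t + (1/2) f_xx = -20*t^3 + 48*x^2 and diffusion = f_x = 32*x^3. Substituting x = B_t:
  d(8*B_t^4 - 5*t^4) = (48*B_t^2 - 20*t^3) dt + (32*B_t^3) dB_t.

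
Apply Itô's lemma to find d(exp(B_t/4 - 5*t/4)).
d(exp(B_t/4 - 5*t/4)) = (-39*exp(B_t/4 - 5*t/4)/32) dt + (exp(B_t/4 - 5*t/4)/4) dB_t

Itô's formula for f(t, x): d f(t, B_t) = (f_t + (1/2) f_xx) dt + f_x dB_t. Compute partials of f(t, x) = exp(-5*t/4 + x/4):
  f_t(t,x)  = -5*exp(-5*t/4 + x/4)/4
  f_x(t,x)  = exp(-5*t/4 + x/4)/4
  f_xx(t,x) = exp(-5*t/4 + x/4)/16
Assemble drift = f_t + (1/2) f_xx = -39*exp(-5*t/4 + x/4)/32 and diffusion = f_x = exp(-5*t/4 + x/4)/4. Substituting x = B_t:
  d(exp(B_t/4 - 5*t/4)) = (-39*exp(B_t/4 - 5*t/4)/32) dt + (exp(B_t/4 - 5*t/4)/4) dB_t.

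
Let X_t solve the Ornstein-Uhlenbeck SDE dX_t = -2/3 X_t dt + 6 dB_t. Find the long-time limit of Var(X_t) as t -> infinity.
lim Var(X_t) = 27

The OU SDE dX = -theta X dt + sigma dB admits the integrating factor exp(theta t): d(exp(theta t) X_t) = sigma exp(theta t) dB_t. Integrating from 0 to t gives X_t = x_0 * exp(-theta t) + sigma * int_0^t exp(-theta (t-s)) dB_s for any initial x_0. The Itô integral has variance (by the Itô isometry) sigma^2 * int_0^t exp(-2 theta (t - s)) ds = sigma^2 * (1 - exp(-2 theta t)) / (2 theta), independent of x_0.
With theta = 2/3, sigma = 6:
  Var(X_t) = (6)^2 * (1 - exp(-2*2/3 t)) / (2 * 2/3) = 27 - 27*exp(-4*t/3).
As t -> infinity, exp(-2*2/3 t) -> 0, so the stationary variance is sigma^2 / (2 theta) = 27.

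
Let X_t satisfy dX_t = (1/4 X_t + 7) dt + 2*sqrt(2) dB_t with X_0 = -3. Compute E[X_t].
E[X_t] = 25*exp(t/4) - 28

Taking expectations and using E[dB_t] = 0, the mean m(t) = E[X_t] satisfies the ODE m'(t) = a m(t) + b with m(0) = x_0. With a = 1/4, b = 7, x_0 = -3, the solution is
  m(t) = x_0 * exp(a t) + (b/a) * (exp(a t) - 1)
       = (-3) * exp((1/4) t) + (7/(1/4)) * (exp((1/4) t) - 1)
       = 25*exp(t/4) - 28.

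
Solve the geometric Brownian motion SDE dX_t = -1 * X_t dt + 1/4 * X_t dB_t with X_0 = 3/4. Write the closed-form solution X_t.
X_t = 3/4 * exp((-33/32) * t + (1/4) * B_t)

For GBM dX = mu X dt + sigma X dB with X_0 = x_0, apply Itô to Y = log X: dY = (mu - sigma^2/2) dt + sigma dB, so Y_t = log(x_0) + (mu - sigma^2/2) t + sigma B_t and hence X_t = x_0 * exp((mu - sigma^2/2) t + sigma B_t).
With mu = -1, sigma = 1/4, x_0 = 3/4, this gives:
  X_t = 3/4 * exp((-33/32) * t + (1/4) * B_t).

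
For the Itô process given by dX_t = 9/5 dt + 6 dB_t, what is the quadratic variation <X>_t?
<X>_t = 36*t

For an Itô process dX_t = a(t) dt + b(t) dB_t, the quadratic variation is <X>_t = int_0^t b(s)^2 ds (the drift term does not contribute). Here b(s) = 6, so
  b(s)^2 = 36.
Integrating from 0 to t:
  <X>_t = int_0^t (36) ds = 36*t.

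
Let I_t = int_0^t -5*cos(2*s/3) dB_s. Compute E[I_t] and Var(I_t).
E[I_t] = 0; Var(I_t) = 25*t/2 + 75*sin(4*t/3)/8

The Itô integral of a deterministic integrand f(s) has mean 0 because each increment f(s) * (B_{s+ds} - B_s) has mean 0. By the Itô isometry:
  Var( int_0^t f(s) dB_s ) = E[ (int_0^t f(s) dB_s)^2 ] = int_0^t f(s)^2 ds.
Here f(s) = -5*cos(2*s/3), so f(s)^2 = 25*cos(2*s/3)^2. Integrate:
  int_0^t (25*cos(2*s/3)^2) ds = 25*t/2 + 75*sin(4*t/3)/8.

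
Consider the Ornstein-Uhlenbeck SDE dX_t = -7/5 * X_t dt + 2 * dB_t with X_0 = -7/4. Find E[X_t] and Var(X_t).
E[X_t] = -7*exp(-7*t/5)/4; Var(X_t) = 10/7 - 10*exp(-14*t/5)/7

The OU SDE dX = -theta X dt + sigma dB admits the integrating factor exp(theta t): d(exp(theta t) X_t) = sigma exp(theta t) dB_t. Integrating from 0 to t:
  X_t = x_0 * exp(-theta t) + sigma * int_0^t exp(-theta (t-s)) dB_s.
The Itô integral has mean 0 and (by the Itô isometry) variance sigma^2 * int_0^t exp(-2 theta (t - s)) ds = sigma^2 * (1 - exp(-2 theta t)) / (2 theta).
With theta = 7/5, sigma = 2, x_0 = -7/4:
  E[X_t] = -7/4 * exp(-7/5 t) = -7*exp(-7*t/5)/4
  Var(X_t) = (2)^2 * (1 - exp(-2*7/5 t)) / (2 * 7/5) = 10/7 - 10*exp(-14*t/5)/7.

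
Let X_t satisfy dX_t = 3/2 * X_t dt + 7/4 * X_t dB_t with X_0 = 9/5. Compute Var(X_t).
Var(X_t) = 81*(exp(49*t/16) - 1)*exp(3*t)/25

For GBM dX = mu X dt + sigma X dB with X_0 = x_0, apply Itô to Y = log X: dY = (mu - sigma^2/2) dt + sigma dB, so Y_t = log(x_0) + (mu - sigma^2/2) t + sigma B_t and hence X_t = x_0 * exp((mu - sigma^2/2) t + sigma B_t).
With mu = 3/2, sigma = 7/4, x_0 = 9/5, this gives:
  X_t = 9/5 * exp((-1/32) * t + (7/4) * B_t).
Since sigma*B_t ~ Normal(0, sigma^2 t), E[exp(sigma*B_t)] = exp(sigma^2 t / 2); so E[X_t] = x_0 * exp((mu - sigma^2/2) t) * exp(sigma^2 t / 2) = x_0 * exp(mu t) = 9*exp(3*t/2)/5.
Var(X_t) = E[X_t^2] - (E[X_t])^2 = x_0^2 * exp(2 mu t) * (exp(sigma^2 t) - 1) = 81*(exp(49*t/16) - 1)*exp(3*t)/25.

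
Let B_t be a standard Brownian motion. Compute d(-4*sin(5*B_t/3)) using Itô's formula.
d(-4*sin(5*B_t/3)) = (50*sin(5*B_t/3)/9) dt + (-20*cos(5*B_t/3)/3) dB_t

Itô's formula for f(B_t) gives d f(B_t) = f'(B_t) dB_t + (1/2) f''(B_t) dt. Compute derivatives of f(x) = -4*sin(5*x/3):
  f'(x)  = -20*cos(5*x/3)/3
  f''(x) = 100*sin(5*x/3)/9
Substitute x = B_t and multiply the f'' term by 1/2:
  drift     = (1/2) * (100*sin(5*x/3)/9) evaluated at B_t = 50*sin(5*B_t/3)/9
  diffusion = (-20*cos(5*x/3)/3) evaluated at B_t = -20*cos(5*B_t/3)/3
Therefore d(-4*sin(5*B_t/3)) = (50*sin(5*B_t/3)/9) dt + (-20*cos(5*B_t/3)/3) dB_t.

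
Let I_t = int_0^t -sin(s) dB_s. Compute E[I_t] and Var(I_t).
E[I_t] = 0; Var(I_t) = t/2 - sin(2*t)/4

The Itô integral of a deterministic integrand f(s) has mean 0 because each increment f(s) * (B_{s+ds} - B_s) has mean 0. By the Itô isometry:
  Var( int_0^t f(s) dB_s ) = E[ (int_0^t f(s) dB_s)^2 ] = int_0^t f(s)^2 ds.
Here f(s) = -sin(s), so f(s)^2 = sin(s)^2. Integrate:
  int_0^t (sin(s)^2) ds = t/2 - sin(2*t)/4.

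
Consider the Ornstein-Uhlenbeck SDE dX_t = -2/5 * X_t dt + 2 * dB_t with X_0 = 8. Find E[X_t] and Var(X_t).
E[X_t] = 8*exp(-2*t/5); Var(X_t) = 5 - 5*exp(-4*t/5)

The OU SDE dX = -theta X dt + sigma dB admits the integrating factor exp(theta t): d(exp(theta t) X_t) = sigma exp(theta t) dB_t. Integrating from 0 to t:
  X_t = x_0 * exp(-theta t) + sigma * int_0^t exp(-theta (t-s)) dB_s.
The Itô integral has mean 0 and (by the Itô isometry) variance sigma^2 * int_0^t exp(-2 theta (t - s)) ds = sigma^2 * (1 - exp(-2 theta t)) / (2 theta).
With theta = 2/5, sigma = 2, x_0 = 8:
  E[X_t] = 8 * exp(-2/5 t) = 8*exp(-2*t/5)
  Var(X_t) = (2)^2 * (1 - exp(-2*2/5 t)) / (2 * 2/5) = 5 - 5*exp(-4*t/5).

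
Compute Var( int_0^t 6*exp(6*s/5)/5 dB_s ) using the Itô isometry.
Var = 3*exp(12*t/5)/5 - 3/5

The Itô integral of a deterministic integrand f(s) has mean 0 because each increment f(s) * (B_{s+ds} - B_s) has mean 0. By the Itô isometry:
  Var( int_0^t f(s) dB_s ) = E[ (int_0^t f(s) dB_s)^2 ] = int_0^t f(s)^2 ds.
Here f(s) = 6*exp(6*s/5)/5, so f(s)^2 = 36*exp(12*s/5)/25. Integrate:
  int_0^t (36*exp(12*s/5)/25) ds = 3*exp(12*t/5)/5 - 3/5.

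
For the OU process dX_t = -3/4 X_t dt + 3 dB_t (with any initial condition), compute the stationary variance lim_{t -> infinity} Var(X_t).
lim Var(X_t) = 6

The OU SDE dX = -theta X dt + sigma dB admits the integrating factor exp(theta t): d(exp(theta t) X_t) = sigma exp(theta t) dB_t. Integrating from 0 to t gives X_t = x_0 * exp(-theta t) + sigma * int_0^t exp(-theta (t-s)) dB_s for any initial x_0. The Itô integral has variance (by the Itô isometry) sigma^2 * int_0^t exp(-2 theta (t - s)) ds = sigma^2 * (1 - exp(-2 theta t)) / (2 theta), independent of x_0.
With theta = 3/4, sigma = 3:
  Var(X_t) = (3)^2 * (1 - exp(-2*3/4 t)) / (2 * 3/4) = 6 - 6*exp(-3*t/2).
As t -> infinity, exp(-2*3/4 t) -> 0, so the stationary variance is sigma^2 / (2 theta) = 6.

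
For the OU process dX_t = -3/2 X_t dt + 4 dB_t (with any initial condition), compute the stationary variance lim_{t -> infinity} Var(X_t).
lim Var(X_t) = 16/3

The OU SDE dX = -theta X dt + sigma dB admits the integrating factor exp(theta t): d(exp(theta t) X_t) = sigma exp(theta t) dB_t. Integrating from 0 to t gives X_t = x_0 * exp(-theta t) + sigma * int_0^t exp(-theta (t-s)) dB_s for any initial x_0. The Itô integral has variance (by the Itô isometry) sigma^2 * int_0^t exp(-2 theta (t - s)) ds = sigma^2 * (1 - exp(-2 theta t)) / (2 theta), independent of x_0.
With theta = 3/2, sigma = 4:
  Var(X_t) = (4)^2 * (1 - exp(-2*3/2 t)) / (2 * 3/2) = 16/3 - 16*exp(-3*t)/3.
As t -> infinity, exp(-2*3/2 t) -> 0, so the stationary variance is sigma^2 / (2 theta) = 16/3.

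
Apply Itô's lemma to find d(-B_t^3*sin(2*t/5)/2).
d(-B_t^3*sin(2*t/5)/2) = (-B_t*(2*B_t^2*cos(2*t/5) + 15*sin(2*t/5))/10) dt + (-3*B_t^2*sin(2*t/5)/2) dB_t

Itô's formula for f(t, x): d f(t, B_t) = (f_t + (1/2) f_xx) dt + f_x dB_t. Compute partials of f(t, x) = -x^3*sin(2*t/5)/2:
  f_t(t,x)  = -x^3*cos(2*t/5)/5
  f_x(t,x)  = -3*x^2*sin(2*t/5)/2
  f_xx(t,x) = -3*x*sin(2*t/5)
Assemble drift = f_t + (1/2) f_xx = -x*(2*x^2*cos(2*t/5) + 15*sin(2*t/5))/10 and diffusion = f_x = -3*x^2*sin(2*t/5)/2. Substituting x = B_t:
  d(-B_t^3*sin(2*t/5)/2) = (-B_t*(2*B_t^2*cos(2*t/5) + 15*sin(2*t/5))/10) dt + (-3*B_t^2*sin(2*t/5)/2) dB_t.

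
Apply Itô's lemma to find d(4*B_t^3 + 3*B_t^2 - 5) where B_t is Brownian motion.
d(4*B_t^3 + 3*B_t^2 - 5) = (12*B_t + 3) dt + (6*B_t*(2*B_t + 1)) dB_t

Itô's formula for f(B_t) gives d f(B_t) = f'(B_t) dB_t + (1/2) f''(B_t) dt. Compute derivatives of f(x) = 4*x^3 + 3*x^2 - 5:
  f'(x)  = 6*x*(2*x + 1)
  f''(x) = 24*x + 6
Substitute x = B_t and multiply the f'' term by 1/2:
  drift     = (1/2) * (24*x + 6) evaluated at B_t = 12*B_t + 3
  diffusion = (6*x*(2*x + 1)) evaluated at B_t = 6*B_t*(2*B_t + 1)
Therefore d(4*B_t^3 + 3*B_t^2 - 5) = (12*B_t + 3) dt + (6*B_t*(2*B_t + 1)) dB_t.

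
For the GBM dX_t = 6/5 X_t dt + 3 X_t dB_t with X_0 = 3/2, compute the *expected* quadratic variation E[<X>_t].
E[<X>_t] = 135*exp(57*t/5)/76 - 135/76

<X>_t = int_0^t (3 * X_s)^2 ds. Taking expectation inside the integral: E[<X>_t] = 3^2 * int_0^t E[X_s^2] ds. For GBM, E[X_s^2] = x_0^2 * exp((2 mu + sigma^2) s). Integrating:
  E[<X>_t] = 3^2 * (3/2)^2 * (exp((2*(6/5) + 3^2) t) - 1) / (2*(6/5) + 3^2)
           = 3^2 * (3/2)^2 * (exp((57/5) t) - 1) / (57/5) = 135*exp(57*t/5)/76 - 135/76.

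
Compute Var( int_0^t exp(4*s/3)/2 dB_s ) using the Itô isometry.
Var = 3*exp(8*t/3)/32 - 3/32

The Itô integral of a deterministic integrand f(s) has mean 0 because each increment f(s) * (B_{s+ds} - B_s) has mean 0. By the Itô isometry:
  Var( int_0^t f(s) dB_s ) = E[ (int_0^t f(s) dB_s)^2 ] = int_0^t f(s)^2 ds.
Here f(s) = exp(4*s/3)/2, so f(s)^2 = exp(8*s/3)/4. Integrate:
  int_0^t (exp(8*s/3)/4) ds = 3*exp(8*t/3)/32 - 3/32.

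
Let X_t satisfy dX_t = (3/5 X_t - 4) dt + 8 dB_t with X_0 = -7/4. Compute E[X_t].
E[X_t] = 20/3 - 101*exp(3*t/5)/12

Taking expectations and using E[dB_t] = 0, the mean m(t) = E[X_t] satisfies the ODE m'(t) = a m(t) + b with m(0) = x_0. With a = 3/5, b = -4, x_0 = -7/4, the solution is
  m(t) = x_0 * exp(a t) + (b/a) * (exp(a t) - 1)
       = (-7/4) * exp((3/5) t) + ((-4)/(3/5)) * (exp((3/5) t) - 1)
       = 20/3 - 101*exp(3*t/5)/12.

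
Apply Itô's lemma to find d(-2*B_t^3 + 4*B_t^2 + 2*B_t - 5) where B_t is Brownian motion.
d(-2*B_t^3 + 4*B_t^2 + 2*B_t - 5) = (4 - 6*B_t) dt + (-6*B_t^2 + 8*B_t + 2) dB_t

Itô's formula for f(B_t) gives d f(B_t) = f'(B_t) dB_t + (1/2) f''(B_t) dt. Compute derivatives of f(x) = -2*x^3 + 4*x^2 + 2*x - 5:
  f'(x)  = -6*x^2 + 8*x + 2
  f''(x) = 8 - 12*x
Substitute x = B_t and multiply the f'' term by 1/2:
  drift     = (1/2) * (8 - 12*x) evaluated at B_t = 4 - 6*B_t
  diffusion = (-6*x^2 + 8*x + 2) evaluated at B_t = -6*B_t^2 + 8*B_t + 2
Therefore d(-2*B_t^3 + 4*B_t^2 + 2*B_t - 5) = (4 - 6*B_t) dt + (-6*B_t^2 + 8*B_t + 2) dB_t.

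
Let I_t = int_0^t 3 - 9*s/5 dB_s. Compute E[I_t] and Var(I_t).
E[I_t] = 0; Var(I_t) = 9*t*(3*t^2 - 15*t + 25)/25

The Itô integral of a deterministic integrand f(s) has mean 0 because each increment f(s) * (B_{s+ds} - B_s) has mean 0. By the Itô isometry:
  Var( int_0^t f(s) dB_s ) = E[ (int_0^t f(s) dB_s)^2 ] = int_0^t f(s)^2 ds.
Here f(s) = 3 - 9*s/5, so f(s)^2 = 9*(3*s - 5)^2/25. Integrate:
  int_0^t (9*(3*s - 5)^2/25) ds = 9*t*(3*t^2 - 15*t + 25)/25.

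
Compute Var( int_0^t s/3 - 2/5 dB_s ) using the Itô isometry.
Var = t*(25*t^2 - 90*t + 108)/675

The Itô integral of a deterministic integrand f(s) has mean 0 because each increment f(s) * (B_{s+ds} - B_s) has mean 0. By the Itô isometry:
  Var( int_0^t f(s) dB_s ) = E[ (int_0^t f(s) dB_s)^2 ] = int_0^t f(s)^2 ds.
Here f(s) = s/3 - 2/5, so f(s)^2 = (5*s - 6)^2/225. Integrate:
  int_0^t ((5*s - 6)^2/225) ds = t*(25*t^2 - 90*t + 108)/675.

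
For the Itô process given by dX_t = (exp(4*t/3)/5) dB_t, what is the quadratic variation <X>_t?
<X>_t = 3*exp(8*t/3)/200 - 3/200

For an Itô process dX_t = a(t) dt + b(t) dB_t, the quadratic variation is <X>_t = int_0^t b(s)^2 ds (the drift term does not contribute). Here b(s) = exp(4*s/3)/5, so
  b(s)^2 = exp(8*s/3)/25.
Integrating from 0 to t:
  <X>_t = int_0^t (exp(8*s/3)/25) ds = 3*exp(8*t/3)/200 - 3/200.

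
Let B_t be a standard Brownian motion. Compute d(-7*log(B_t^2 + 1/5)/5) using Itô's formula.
d(-7*log(B_t^2 + 1/5)/5) = (7*(5*B_t^2 - 1)/(5*B_t^2 + 1)^2) dt + (-14*B_t/(5*B_t^2 + 1)) dB_t

Itô's formula for f(B_t) gives d f(B_t) = f'(B_t) dB_t + (1/2) f''(B_t) dt. Compute derivatives of f(x) = -7*log(x^2 + 1/5)/5:
  f'(x)  = -14*x/(5*x^2 + 1)
  f''(x) = 14*(5*x^2 - 1)/(5*x^2 + 1)^2
Substitute x = B_t and multiply the f'' term by 1/2:
  drift     = (1/2) * (14*(5*x^2 - 1)/(5*x^2 + 1)^2) evaluated at B_t = 7*(5*B_t^2 - 1)/(5*B_t^2 + 1)^2
  diffusion = (-14*x/(5*x^2 + 1)) evaluated at B_t = -14*B_t/(5*B_t^2 + 1)
Therefore d(-7*log(B_t^2 + 1/5)/5) = (7*(5*B_t^2 - 1)/(5*B_t^2 + 1)^2) dt + (-14*B_t/(5*B_t^2 + 1)) dB_t.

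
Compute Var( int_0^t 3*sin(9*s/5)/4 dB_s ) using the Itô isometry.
Var = 9*t/32 - 5*sin(18*t/5)/64

The Itô integral of a deterministic integrand f(s) has mean 0 because each increment f(s) * (B_{s+ds} - B_s) has mean 0. By the Itô isometry:
  Var( int_0^t f(s) dB_s ) = E[ (int_0^t f(s) dB_s)^2 ] = int_0^t f(s)^2 ds.
Here f(s) = 3*sin(9*s/5)/4, so f(s)^2 = 9*sin(9*s/5)^2/16. Integrate:
  int_0^t (9*sin(9*s/5)^2/16) ds = 9*t/32 - 5*sin(18*t/5)/64.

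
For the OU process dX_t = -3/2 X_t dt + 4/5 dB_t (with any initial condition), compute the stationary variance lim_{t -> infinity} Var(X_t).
lim Var(X_t) = 16/75

The OU SDE dX = -theta X dt + sigma dB admits the integrating factor exp(theta t): d(exp(theta t) X_t) = sigma exp(theta t) dB_t. Integrating from 0 to t gives X_t = x_0 * exp(-theta t) + sigma * int_0^t exp(-theta (t-s)) dB_s for any initial x_0. The Itô integral has variance (by the Itô isometry) sigma^2 * int_0^t exp(-2 theta (t - s)) ds = sigma^2 * (1 - exp(-2 theta t)) / (2 theta), independent of x_0.
With theta = 3/2, sigma = 4/5:
  Var(X_t) = (4/5)^2 * (1 - exp(-2*3/2 t)) / (2 * 3/2) = 16/75 - 16*exp(-3*t)/75.
As t -> infinity, exp(-2*3/2 t) -> 0, so the stationary variance is sigma^2 / (2 theta) = 16/75.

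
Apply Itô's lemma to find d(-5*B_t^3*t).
d(-5*B_t^3*t) = (5*B_t*(-B_t^2 - 3*t)) dt + (-15*B_t^2*t) dB_t

Itô's formula for f(t, x): d f(t, B_t) = (f_t + (1/2) f_xx) dt + f_x dB_t. Compute partials of f(t, x) = -5*t*x^3:
  f_t(t,x)  = -5*x^3
  f_x(t,x)  = -15*t*x^2
  f_xx(t,x) = -30*t*x
Assemble drift = f_t + (1/2) f_xx = 5*x*(-3*t - x^2) and diffusion = f_x = -15*t*x^2. Substituting x = B_t:
  d(-5*B_t^3*t) = (5*B_t*(-B_t^2 - 3*t)) dt + (-15*B_t^2*t) dB_t.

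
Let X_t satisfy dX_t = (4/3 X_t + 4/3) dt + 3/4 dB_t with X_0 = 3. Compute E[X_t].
E[X_t] = 4*exp(4*t/3) - 1

Taking expectations and using E[dB_t] = 0, the mean m(t) = E[X_t] satisfies the ODE m'(t) = a m(t) + b with m(0) = x_0. With a = 4/3, b = 4/3, x_0 = 3, the solution is
  m(t) = x_0 * exp(a t) + (b/a) * (exp(a t) - 1)
       = 3 * exp((4/3) t) + ((4/3)/(4/3)) * (exp((4/3) t) - 1)
       = 4*exp(4*t/3) - 1.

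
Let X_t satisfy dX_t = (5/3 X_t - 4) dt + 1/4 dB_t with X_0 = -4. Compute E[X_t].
E[X_t] = 12/5 - 32*exp(5*t/3)/5

Taking expectations and using E[dB_t] = 0, the mean m(t) = E[X_t] satisfies the ODE m'(t) = a m(t) + b with m(0) = x_0. With a = 5/3, b = -4, x_0 = -4, the solution is
  m(t) = x_0 * exp(a t) + (b/a) * (exp(a t) - 1)
       = (-4) * exp((5/3) t) + ((-4)/(5/3)) * (exp((5/3) t) - 1)
       = 12/5 - 32*exp(5*t/3)/5.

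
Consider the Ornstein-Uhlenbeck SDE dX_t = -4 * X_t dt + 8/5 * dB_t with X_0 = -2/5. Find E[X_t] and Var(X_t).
E[X_t] = -2*exp(-4*t)/5; Var(X_t) = 8/25 - 8*exp(-8*t)/25

The OU SDE dX = -theta X dt + sigma dB admits the integrating factor exp(theta t): d(exp(theta t) X_t) = sigma exp(theta t) dB_t. Integrating from 0 to t:
  X_t = x_0 * exp(-theta t) + sigma * int_0^t exp(-theta (t-s)) dB_s.
The Itô integral has mean 0 and (by the Itô isometry) variance sigma^2 * int_0^t exp(-2 theta (t - s)) ds = sigma^2 * (1 - exp(-2 theta t)) / (2 theta).
With theta = 4, sigma = 8/5, x_0 = -2/5:
  E[X_t] = -2/5 * exp(-4 t) = -2*exp(-4*t)/5
  Var(X_t) = (8/5)^2 * (1 - exp(-2*4 t)) / (2 * 4) = 8/25 - 8*exp(-8*t)/25.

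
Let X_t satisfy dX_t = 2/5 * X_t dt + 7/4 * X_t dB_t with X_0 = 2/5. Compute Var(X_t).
Var(X_t) = 4*(exp(49*t/16) - 1)*exp(4*t/5)/25

For GBM dX = mu X dt + sigma X dB with X_0 = x_0, apply Itô to Y = log X: dY = (mu - sigma^2/2) dt + sigma dB, so Y_t = log(x_0) + (mu - sigma^2/2) t + sigma B_t and hence X_t = x_0 * exp((mu - sigma^2/2) t + sigma B_t).
With mu = 2/5, sigma = 7/4, x_0 = 2/5, this gives:
  X_t = 2/5 * exp((-181/160) * t + (7/4) * B_t).
Since sigma*B_t ~ Normal(0, sigma^2 t), E[exp(sigma*B_t)] = exp(sigma^2 t / 2); so E[X_t] = x_0 * exp((mu - sigma^2/2) t) * exp(sigma^2 t / 2) = x_0 * exp(mu t) = 2*exp(2*t/5)/5.
Var(X_t) = E[X_t^2] - (E[X_t])^2 = x_0^2 * exp(2 mu t) * (exp(sigma^2 t) - 1) = 4*(exp(49*t/16) - 1)*exp(4*t/5)/25.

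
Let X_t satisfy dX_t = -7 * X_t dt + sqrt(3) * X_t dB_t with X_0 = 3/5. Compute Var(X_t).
Var(X_t) = (9*exp(3*t) - 9)*exp(-14*t)/25

For GBM dX = mu X dt + sigma X dB with X_0 = x_0, apply Itô to Y = log X: dY = (mu - sigma^2/2) dt + sigma dB, so Y_t = log(x_0) + (mu - sigma^2/2) t + sigma B_t and hence X_t = x_0 * exp((mu - sigma^2/2) t + sigma B_t).
With mu = -7, sigma = sqrt(3), x_0 = 3/5, this gives:
  X_t = 3/5 * exp((-17/2) * t + (sqrt(3)) * B_t).
Since sigma*B_t ~ Normal(0, sigma^2 t), E[exp(sigma*B_t)] = exp(sigma^2 t / 2); so E[X_t] = x_0 * exp((mu - sigma^2/2) t) * exp(sigma^2 t / 2) = x_0 * exp(mu t) = 3*exp(-7*t)/5.
Var(X_t) = E[X_t^2] - (E[X_t])^2 = x_0^2 * exp(2 mu t) * (exp(sigma^2 t) - 1) = (9*exp(3*t) - 9)*exp(-14*t)/25.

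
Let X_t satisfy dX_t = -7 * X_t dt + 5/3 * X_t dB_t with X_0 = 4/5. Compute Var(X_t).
Var(X_t) = (16*exp(25*t/9) - 16)*exp(-14*t)/25

For GBM dX = mu X dt + sigma X dB with X_0 = x_0, apply Itô to Y = log X: dY = (mu - sigma^2/2) dt + sigma dB, so Y_t = log(x_0) + (mu - sigma^2/2) t + sigma B_t and hence X_t = x_0 * exp((mu - sigma^2/2) t + sigma B_t).
With mu = -7, sigma = 5/3, x_0 = 4/5, this gives:
  X_t = 4/5 * exp((-151/18) * t + (5/3) * B_t).
Since sigma*B_t ~ Normal(0, sigma^2 t), E[exp(sigma*B_t)] = exp(sigma^2 t / 2); so E[X_t] = x_0 * exp((mu - sigma^2/2) t) * exp(sigma^2 t / 2) = x_0 * exp(mu t) = 4*exp(-7*t)/5.
Var(X_t) = E[X_t^2] - (E[X_t])^2 = x_0^2 * exp(2 mu t) * (exp(sigma^2 t) - 1) = (16*exp(25*t/9) - 16)*exp(-14*t)/25.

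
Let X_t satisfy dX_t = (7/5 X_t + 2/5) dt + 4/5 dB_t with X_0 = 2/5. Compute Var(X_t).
Var(X_t) = 8*exp(14*t/5)/35 - 8/35

The variance V(t) = Var(X_t) satisfies V'(t) = 2 a V(t) + c^2 with V(0) = 0 (drift coefficient is linear in X, diffusion is constant). With a = 7/5, c = 4/5, the solution is
  V(t) = (c^2 / (2 a)) * (exp(2 a t) - 1)
       = ((4/5)^2 / (2*(7/5))) * (exp((14/5) t) - 1)
       = 8*exp(14*t/5)/35 - 8/35.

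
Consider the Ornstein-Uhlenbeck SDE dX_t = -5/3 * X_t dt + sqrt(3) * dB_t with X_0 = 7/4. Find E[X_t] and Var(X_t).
E[X_t] = 7*exp(-5*t/3)/4; Var(X_t) = 9/10 - 9*exp(-10*t/3)/10

The OU SDE dX = -theta X dt + sigma dB admits the integrating factor exp(theta t): d(exp(theta t) X_t) = sigma exp(theta t) dB_t. Integrating from 0 to t:
  X_t = x_0 * exp(-theta t) + sigma * int_0^t exp(-theta (t-s)) dB_s.
The Itô integral has mean 0 and (by the Itô isometry) variance sigma^2 * int_0^t exp(-2 theta (t - s)) ds = sigma^2 * (1 - exp(-2 theta t)) / (2 theta).
With theta = 5/3, sigma = sqrt(3), x_0 = 7/4:
  E[X_t] = 7/4 * exp(-5/3 t) = 7*exp(-5*t/3)/4
  Var(X_t) = (sqrt(3))^2 * (1 - exp(-2*5/3 t)) / (2 * 5/3) = 9/10 - 9*exp(-10*t/3)/10.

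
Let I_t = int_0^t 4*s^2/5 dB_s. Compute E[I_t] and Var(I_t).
E[I_t] = 0; Var(I_t) = 16*t^5/125

The Itô integral of a deterministic integrand f(s) has mean 0 because each increment f(s) * (B_{s+ds} - B_s) has mean 0. By the Itô isometry:
  Var( int_0^t f(s) dB_s ) = E[ (int_0^t f(s) dB_s)^2 ] = int_0^t f(s)^2 ds.
Here f(s) = 4*s^2/5, so f(s)^2 = 16*s^4/25. Integrate:
  int_0^t (16*s^4/25) ds = 16*t^5/125.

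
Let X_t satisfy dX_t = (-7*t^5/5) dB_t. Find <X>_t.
<X>_t = 49*t^11/275

For an Itô process dX_t = a(t) dt + b(t) dB_t, the quadratic variation is <X>_t = int_0^t b(s)^2 ds (the drift term does not contribute). Here b(s) = -7*s^5/5, so
  b(s)^2 = 49*s^10/25.
Integrating from 0 to t:
  <X>_t = int_0^t (49*s^10/25) ds = 49*t^11/275.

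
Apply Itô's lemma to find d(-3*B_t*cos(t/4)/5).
d(-3*B_t*cos(t/4)/5) = (3*B_t*sin(t/4)/20) dt + (-3*cos(t/4)/5) dB_t

Itô's formula for f(t, x): d f(t, B_t) = (f_t + (1/2) f_xx) dt + f_x dB_t. Compute partials of f(t, x) = -3*x*cos(t/4)/5:
  f_t(t,x)  = 3*x*sin(t/4)/20
  f_x(t,x)  = -3*cos(t/4)/5
  f_xx(t,x) = 0
Assemble drift = f_t + (1/2) f_xx = 3*x*sin(t/4)/20 and diffusion = f_x = -3*cos(t/4)/5. Substituting x = B_t:
  d(-3*B_t*cos(t/4)/5) = (3*B_t*sin(t/4)/20) dt + (-3*cos(t/4)/5) dB_t.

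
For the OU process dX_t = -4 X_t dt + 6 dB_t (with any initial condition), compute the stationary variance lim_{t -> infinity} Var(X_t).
lim Var(X_t) = 9/2

The OU SDE dX = -theta X dt + sigma dB admits the integrating factor exp(theta t): d(exp(theta t) X_t) = sigma exp(theta t) dB_t. Integrating from 0 to t gives X_t = x_0 * exp(-theta t) + sigma * int_0^t exp(-theta (t-s)) dB_s for any initial x_0. The Itô integral has variance (by the Itô isometry) sigma^2 * int_0^t exp(-2 theta (t - s)) ds = sigma^2 * (1 - exp(-2 theta t)) / (2 theta), independent of x_0.
With theta = 4, sigma = 6:
  Var(X_t) = (6)^2 * (1 - exp(-2*4 t)) / (2 * 4) = 9/2 - 9*exp(-8*t)/2.
As t -> infinity, exp(-2*4 t) -> 0, so the stationary variance is sigma^2 / (2 theta) = 9/2.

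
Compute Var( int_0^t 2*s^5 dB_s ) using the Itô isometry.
Var = 4*t^11/11

The Itô integral of a deterministic integrand f(s) has mean 0 because each increment f(s) * (B_{s+ds} - B_s) has mean 0. By the Itô isometry:
  Var( int_0^t f(s) dB_s ) = E[ (int_0^t f(s) dB_s)^2 ] = int_0^t f(s)^2 ds.
Here f(s) = 2*s^5, so f(s)^2 = 4*s^10. Integrate:
  int_0^t (4*s^10) ds = 4*t^11/11.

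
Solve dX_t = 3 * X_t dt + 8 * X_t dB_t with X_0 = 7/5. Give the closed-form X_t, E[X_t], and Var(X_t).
X_t = 7/5 * exp((-29) t + (8) B_t); E[X_t] = 7*exp(3*t)/5; Var(X_t) = 49*(exp(64*t) - 1)*exp(6*t)/25

For GBM dX = mu X dt + sigma X dB with X_0 = x_0, apply Itô to Y = log X: dY = (mu - sigma^2/2) dt + sigma dB, so Y_t = log(x_0) + (mu - sigma^2/2) t + sigma B_t and hence X_t = x_0 * exp((mu - sigma^2/2) t + sigma B_t).
With mu = 3, sigma = 8, x_0 = 7/5, this gives:
  X_t = 7/5 * exp((-29) * t + (8) * B_t).
Since sigma*B_t ~ Normal(0, sigma^2 t), E[exp(sigma*B_t)] = exp(sigma^2 t / 2); so E[X_t] = x_0 * exp((mu - sigma^2/2) t) * exp(sigma^2 t / 2) = x_0 * exp(mu t) = 7*exp(3*t)/5.
Var(X_t) = E[X_t^2] - (E[X_t])^2 = x_0^2 * exp(2 mu t) * (exp(sigma^2 t) - 1) = 49*(exp(64*t) - 1)*exp(6*t)/25.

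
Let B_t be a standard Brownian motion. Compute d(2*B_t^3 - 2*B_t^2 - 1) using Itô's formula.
d(2*B_t^3 - 2*B_t^2 - 1) = (6*B_t - 2) dt + (2*B_t*(3*B_t - 2)) dB_t

Itô's formula for f(B_t) gives d f(B_t) = f'(B_t) dB_t + (1/2) f''(B_t) dt. Compute derivatives of f(x) = 2*x^3 - 2*x^2 - 1:
  f'(x)  = 2*x*(3*x - 2)
  f''(x) = 12*x - 4
Substitute x = B_t and multiply the f'' term by 1/2:
  drift     = (1/2) * (12*x - 4) evaluated at B_t = 6*B_t - 2
  diffusion = (2*x*(3*x - 2)) evaluated at B_t = 2*B_t*(3*B_t - 2)
Therefore d(2*B_t^3 - 2*B_t^2 - 1) = (6*B_t - 2) dt + (2*B_t*(3*B_t - 2)) dB_t.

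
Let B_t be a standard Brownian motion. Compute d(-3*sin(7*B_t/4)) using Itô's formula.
d(-3*sin(7*B_t/4)) = (147*sin(7*B_t/4)/32) dt + (-21*cos(7*B_t/4)/4) dB_t

Itô's formula for f(B_t) gives d f(B_t) = f'(B_t) dB_t + (1/2) f''(B_t) dt. Compute derivatives of f(x) = -3*sin(7*x/4):
  f'(x)  = -21*cos(7*x/4)/4
  f''(x) = 147*sin(7*x/4)/16
Substitute x = B_t and multiply the f'' term by 1/2:
  drift     = (1/2) * (147*sin(7*x/4)/16) evaluated at B_t = 147*sin(7*B_t/4)/32
  diffusion = (-21*cos(7*x/4)/4) evaluated at B_t = -21*cos(7*B_t/4)/4
Therefore d(-3*sin(7*B_t/4)) = (147*sin(7*B_t/4)/32) dt + (-21*cos(7*B_t/4)/4) dB_t.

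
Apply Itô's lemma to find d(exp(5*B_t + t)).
d(exp(5*B_t + t)) = (27*exp(5*B_t + t)/2) dt + (5*exp(5*B_t + t)) dB_t

Itô's formula for f(t, x): d f(t, B_t) = (f_t + (1/2) f_xx) dt + f_x dB_t. Compute partials of f(t, x) = exp(t + 5*x):
  f_t(t,x)  = exp(t + 5*x)
  f_x(t,x)  = 5*exp(t + 5*x)
  f_xx(t,x) = 25*exp(t + 5*x)
Assemble drift = f_t + (1/2) f_xx = 27*exp(t + 5*x)/2 and diffusion = f_x = 5*exp(t + 5*x). Substituting x = B_t:
  d(exp(5*B_t + t)) = (27*exp(5*B_t + t)/2) dt + (5*exp(5*B_t + t)) dB_t.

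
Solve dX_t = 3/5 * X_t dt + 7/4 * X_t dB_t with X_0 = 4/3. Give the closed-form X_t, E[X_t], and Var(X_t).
X_t = 4/3 * exp((-149/160) t + (7/4) B_t); E[X_t] = 4*exp(3*t/5)/3; Var(X_t) = 16*(exp(49*t/16) - 1)*exp(6*t/5)/9

For GBM dX = mu X dt + sigma X dB with X_0 = x_0, apply Itô to Y = log X: dY = (mu - sigma^2/2) dt + sigma dB, so Y_t = log(x_0) + (mu - sigma^2/2) t + sigma B_t and hence X_t = x_0 * exp((mu - sigma^2/2) t + sigma B_t).
With mu = 3/5, sigma = 7/4, x_0 = 4/3, this gives:
  X_t = 4/3 * exp((-149/160) * t + (7/4) * B_t).
Since sigma*B_t ~ Normal(0, sigma^2 t), E[exp(sigma*B_t)] = exp(sigma^2 t / 2); so E[X_t] = x_0 * exp((mu - sigma^2/2) t) * exp(sigma^2 t / 2) = x_0 * exp(mu t) = 4*exp(3*t/5)/3.
Var(X_t) = E[X_t^2] - (E[X_t])^2 = x_0^2 * exp(2 mu t) * (exp(sigma^2 t) - 1) = 16*(exp(49*t/16) - 1)*exp(6*t/5)/9.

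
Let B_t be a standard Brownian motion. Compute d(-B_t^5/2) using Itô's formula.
d(-B_t^5/2) = (-5*B_t^3) dt + (-5*B_t^4/2) dB_t

Itô's formula for f(B_t) gives d f(B_t) = f'(B_t) dB_t + (1/2) f''(B_t) dt. Compute derivatives of f(x) = -x^5/2:
  f'(x)  = -5*x^4/2
  f''(x) = -10*x^3
Substitute x = B_t and multiply the f'' term by 1/2:
  drift     = (1/2) * (-10*x^3) evaluated at B_t = -5*B_t^3
  diffusion = (-5*x^4/2) evaluated at B_t = -5*B_t^4/2
Therefore d(-B_t^5/2) = (-5*B_t^3) dt + (-5*B_t^4/2) dB_t.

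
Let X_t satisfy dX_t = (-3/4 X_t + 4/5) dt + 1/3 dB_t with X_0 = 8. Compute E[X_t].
E[X_t] = 16/15 + 104*exp(-3*t/4)/15

Taking expectations and using E[dB_t] = 0, the mean m(t) = E[X_t] satisfies the ODE m'(t) = a m(t) + b with m(0) = x_0. With a = -3/4, b = 4/5, x_0 = 8, the solution is
  m(t) = x_0 * exp(a t) + (b/a) * (exp(a t) - 1)
       = 8 * exp((-3/4) t) + ((4/5)/(-3/4)) * (exp((-3/4) t) - 1)
       = 16/15 + 104*exp(-3*t/4)/15.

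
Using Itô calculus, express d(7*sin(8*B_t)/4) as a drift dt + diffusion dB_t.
d(7*sin(8*B_t)/4) = (-56*sin(8*B_t)) dt + (14*cos(8*B_t)) dB_t

Itô's formula for f(B_t) gives d f(B_t) = f'(B_t) dB_t + (1/2) f''(B_t) dt. Compute derivatives of f(x) = 7*sin(8*x)/4:
  f'(x)  = 14*cos(8*x)
  f''(x) = -112*sin(8*x)
Substitute x = B_t and multiply the f'' term by 1/2:
  drift     = (1/2) * (-112*sin(8*x)) evaluated at B_t = -56*sin(8*B_t)
  diffusion = (14*cos(8*x)) evaluated at B_t = 14*cos(8*B_t)
Therefore d(7*sin(8*B_t)/4) = (-56*sin(8*B_t)) dt + (14*cos(8*B_t)) dB_t.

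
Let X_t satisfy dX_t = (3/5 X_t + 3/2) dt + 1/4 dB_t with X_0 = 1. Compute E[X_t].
E[X_t] = 7*exp(3*t/5)/2 - 5/2

Taking expectations and using E[dB_t] = 0, the mean m(t) = E[X_t] satisfies the ODE m'(t) = a m(t) + b with m(0) = x_0. With a = 3/5, b = 3/2, x_0 = 1, the solution is
  m(t) = x_0 * exp(a t) + (b/a) * (exp(a t) - 1)
       = 1 * exp((3/5) t) + ((3/2)/(3/5)) * (exp((3/5) t) - 1)
       = 7*exp(3*t/5)/2 - 5/2.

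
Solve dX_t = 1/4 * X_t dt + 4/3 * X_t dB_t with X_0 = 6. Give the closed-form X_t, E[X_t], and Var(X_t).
X_t = 6 * exp((-23/36) t + (4/3) B_t); E[X_t] = 6*exp(t/4); Var(X_t) = 36*(exp(16*t/9) - 1)*exp(t/2)

For GBM dX = mu X dt + sigma X dB with X_0 = x_0, apply Itô to Y = log X: dY = (mu - sigma^2/2) dt + sigma dB, so Y_t = log(x_0) + (mu - sigma^2/2) t + sigma B_t and hence X_t = x_0 * exp((mu - sigma^2/2) t + sigma B_t).
With mu = 1/4, sigma = 4/3, x_0 = 6, this gives:
  X_t = 6 * exp((-23/36) * t + (4/3) * B_t).
Since sigma*B_t ~ Normal(0, sigma^2 t), E[exp(sigma*B_t)] = exp(sigma^2 t / 2); so E[X_t] = x_0 * exp((mu - sigma^2/2) t) * exp(sigma^2 t / 2) = x_0 * exp(mu t) = 6*exp(t/4).
Var(X_t) = E[X_t^2] - (E[X_t])^2 = x_0^2 * exp(2 mu t) * (exp(sigma^2 t) - 1) = 36*(exp(16*t/9) - 1)*exp(t/2).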